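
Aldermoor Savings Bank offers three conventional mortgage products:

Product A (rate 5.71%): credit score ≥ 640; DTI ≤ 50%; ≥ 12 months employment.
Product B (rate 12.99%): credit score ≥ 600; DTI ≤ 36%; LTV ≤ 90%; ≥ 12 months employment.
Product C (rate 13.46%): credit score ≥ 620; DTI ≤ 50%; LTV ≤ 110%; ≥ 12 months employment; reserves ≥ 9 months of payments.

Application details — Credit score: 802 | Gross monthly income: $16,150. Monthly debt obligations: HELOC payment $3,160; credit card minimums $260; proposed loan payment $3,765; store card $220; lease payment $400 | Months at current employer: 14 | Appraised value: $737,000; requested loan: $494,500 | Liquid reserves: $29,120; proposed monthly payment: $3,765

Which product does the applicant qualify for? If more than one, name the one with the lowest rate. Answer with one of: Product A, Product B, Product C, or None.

Product A

Total debts = (3,160 + 260 + 3,765 + 220 + 400) = 7,805; DTI = 7,805/16,150 = 48.3%.
LTV = 494,500/737,000 = 67.1%.
Reserves = 29,120/3,765 = 7.7 months.
Product A: score 802 ≥ 640; DTI 48.3% ≤ 50%; employment 14 ≥ 12 mo → qualifies.
Product B: score 802 ≥ 600; DTI 48.3% > 36%; LTV 67.1% ≤ 90%; employment 14 ≥ 12 mo → does not qualify.
Product C: score 802 ≥ 620; DTI 48.3% ≤ 50%; LTV 67.1% ≤ 110%; employment 14 ≥ 12 mo; reserves 7.7 < 9 mo → does not qualify.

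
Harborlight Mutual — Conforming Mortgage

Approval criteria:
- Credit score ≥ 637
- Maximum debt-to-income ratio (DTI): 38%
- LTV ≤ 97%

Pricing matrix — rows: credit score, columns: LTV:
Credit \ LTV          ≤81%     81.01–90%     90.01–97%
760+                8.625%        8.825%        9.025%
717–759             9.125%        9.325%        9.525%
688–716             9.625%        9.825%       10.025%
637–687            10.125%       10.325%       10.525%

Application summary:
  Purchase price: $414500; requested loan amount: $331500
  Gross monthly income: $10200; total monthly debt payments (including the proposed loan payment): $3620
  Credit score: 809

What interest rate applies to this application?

Credit score 809 ≥ 637; Debt-to-income = 3,620/10,200 = 35.5% — meets 38% limit
LTV = 331,500/414,500 = 80% ≤ 97%
Credit 809 → row 760+; LTV 80% → column ≤81%. Grid cell → 8.625%.

8.625%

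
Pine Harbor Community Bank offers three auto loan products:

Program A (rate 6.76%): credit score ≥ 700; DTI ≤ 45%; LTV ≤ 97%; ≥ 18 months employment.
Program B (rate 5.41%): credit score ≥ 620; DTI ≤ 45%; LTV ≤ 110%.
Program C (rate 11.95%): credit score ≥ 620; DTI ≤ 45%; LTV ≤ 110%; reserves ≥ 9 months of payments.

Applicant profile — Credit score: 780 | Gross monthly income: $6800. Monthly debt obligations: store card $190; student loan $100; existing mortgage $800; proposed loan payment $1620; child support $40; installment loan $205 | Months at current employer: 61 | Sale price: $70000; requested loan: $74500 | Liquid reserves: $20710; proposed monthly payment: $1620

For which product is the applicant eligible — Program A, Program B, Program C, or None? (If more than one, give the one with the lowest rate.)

Program B

Total debts = (190 + 100 + 800 + 1,620 + 40 + 205) = 2,955; DTI = 2,955/6,800 = 43.5%.
LTV = 74,500/70,000 = 106.4%.
Reserves = 20,710/1,620 = 12.8 months.
Program A: score 780 ≥ 700; DTI 43.5% ≤ 45%; LTV 106.4% > 97%; employment 61 ≥ 18 mo → does not qualify.
Program B: score 780 ≥ 620; DTI 43.5% ≤ 45%; LTV 106.4% ≤ 110% → qualifies.
Program C: score 780 ≥ 620; DTI 43.5% ≤ 45%; LTV 106.4% ≤ 110%; reserves 12.8 ≥ 9 mo → qualifies.
Qualifying: Program B, Program C. Lowest rate is 5.41% → Program B.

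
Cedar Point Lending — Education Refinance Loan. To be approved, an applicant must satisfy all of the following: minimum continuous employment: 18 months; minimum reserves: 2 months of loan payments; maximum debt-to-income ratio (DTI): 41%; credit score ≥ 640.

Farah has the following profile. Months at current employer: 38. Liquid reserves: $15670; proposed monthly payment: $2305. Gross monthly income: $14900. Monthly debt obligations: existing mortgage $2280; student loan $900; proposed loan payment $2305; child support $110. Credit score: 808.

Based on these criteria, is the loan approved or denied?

Employment 38 ≥ 18 months
Liquid reserves cover 15,670/2,305 = 6.8 months — ≥ 2 required
Total monthly debts = (2,280 + 900 + 2,305 + 110) = 5,595. Debt-to-income = 5,595/14,900 = 37.6% — meets 41% limit
Credit score 808 ≥ 640 (meets)
All criteria satisfied.

Approved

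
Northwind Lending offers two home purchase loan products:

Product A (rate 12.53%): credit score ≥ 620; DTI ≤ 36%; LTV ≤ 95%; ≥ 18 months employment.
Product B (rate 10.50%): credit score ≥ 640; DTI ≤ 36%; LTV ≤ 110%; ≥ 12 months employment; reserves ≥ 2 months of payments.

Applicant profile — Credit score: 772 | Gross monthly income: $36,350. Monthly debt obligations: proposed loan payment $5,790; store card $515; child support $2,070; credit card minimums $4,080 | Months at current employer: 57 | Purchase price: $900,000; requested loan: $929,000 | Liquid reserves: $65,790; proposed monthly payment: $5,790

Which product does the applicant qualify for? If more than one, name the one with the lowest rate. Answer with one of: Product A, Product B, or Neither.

Total debts = (5,790 + 515 + 2,070 + 4,080) = 12,455; DTI = 12,455/36,350 = 34.3%.
LTV = 929,000/900,000 = 103.2%.
Reserves = 65,790/5,790 = 11.4 months.
Product A: score 772 ≥ 620; DTI 34.3% ≤ 36%; LTV 103.2% > 95%; employment 57 ≥ 18 mo → does not qualify.
Product B: score 772 ≥ 640; DTI 34.3% ≤ 36%; LTV 103.2% ≤ 110%; employment 57 ≥ 12 mo; reserves 11.4 ≥ 2 mo → qualifies.

Product B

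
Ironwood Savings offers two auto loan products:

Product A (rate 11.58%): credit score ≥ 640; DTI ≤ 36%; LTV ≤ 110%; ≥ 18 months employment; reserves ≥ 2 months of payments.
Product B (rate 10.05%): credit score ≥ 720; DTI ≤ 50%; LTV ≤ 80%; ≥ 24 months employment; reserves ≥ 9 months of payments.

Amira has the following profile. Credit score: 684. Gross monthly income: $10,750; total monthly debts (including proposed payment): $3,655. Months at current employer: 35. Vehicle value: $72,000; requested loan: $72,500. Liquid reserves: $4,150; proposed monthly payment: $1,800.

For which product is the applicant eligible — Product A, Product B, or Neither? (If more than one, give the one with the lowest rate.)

Product A

DTI = 3,655/10,750 = 34%.
LTV = 72,500/72,000 = 100.7%.
Reserves = 4,150/1,800 = 2.3 months.
Product A: score 684 ≥ 640; DTI 34% ≤ 36%; LTV 100.7% ≤ 110%; employment 35 ≥ 18 mo; reserves 2.3 ≥ 2 mo → qualifies.
Product B: score 684 < 720; DTI 34% ≤ 50%; LTV 100.7% > 80%; employment 35 ≥ 24 mo; reserves 2.3 < 9 mo → does not qualify.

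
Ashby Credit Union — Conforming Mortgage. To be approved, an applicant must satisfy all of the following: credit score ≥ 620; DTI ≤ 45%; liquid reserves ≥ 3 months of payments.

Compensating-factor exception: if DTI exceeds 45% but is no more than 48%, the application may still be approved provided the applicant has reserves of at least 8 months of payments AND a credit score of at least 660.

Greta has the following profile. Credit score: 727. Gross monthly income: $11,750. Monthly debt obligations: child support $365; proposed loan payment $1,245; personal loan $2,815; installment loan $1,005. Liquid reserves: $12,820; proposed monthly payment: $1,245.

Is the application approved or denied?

Credit score 727 ≥ 620 (meets base)
Total debts = (365 + 1,245 + 2,815 + 1,005) = 5,430. DTI: 5,430 ÷ 11,750 = 46.2%, over the 45% base limit.
Liquid reserves cover 12,820/1,245 = 10.3 months — ≥ 3 required
DTI 46.2% is within the 45%–48% exception band; checking compensating factors.
Override check — reserves: 10.3 mo (ok); score: 727 (ok).
Both override conditions satisfied; DTI exception granted.

Approved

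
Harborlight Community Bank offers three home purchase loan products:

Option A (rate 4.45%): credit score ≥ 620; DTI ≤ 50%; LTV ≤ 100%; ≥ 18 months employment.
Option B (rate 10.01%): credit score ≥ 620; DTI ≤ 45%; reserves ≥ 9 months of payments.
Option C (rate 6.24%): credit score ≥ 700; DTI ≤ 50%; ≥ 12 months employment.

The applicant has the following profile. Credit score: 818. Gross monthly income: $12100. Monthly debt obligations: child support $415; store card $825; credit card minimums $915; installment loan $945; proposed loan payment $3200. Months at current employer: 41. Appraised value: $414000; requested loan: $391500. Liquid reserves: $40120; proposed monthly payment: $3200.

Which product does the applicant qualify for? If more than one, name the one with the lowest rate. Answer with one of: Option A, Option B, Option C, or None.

Total debts = (415 + 825 + 915 + 945 + 3,200) = 6,300; DTI = 6,300/12,100 = 52.1%.
LTV = 391,500/414,000 = 94.6%.
Reserves = 40,120/3,200 = 12.5 months.
Option A: score 818 ≥ 620; DTI 52.1% > 50%; LTV 94.6% ≤ 100%; employment 41 ≥ 18 mo → does not qualify.
Option B: score 818 ≥ 620; DTI 52.1% > 45%; reserves 12.5 ≥ 9 mo → does not qualify.
Option C: score 818 ≥ 700; DTI 52.1% > 50%; employment 41 ≥ 12 mo → does not qualify.

None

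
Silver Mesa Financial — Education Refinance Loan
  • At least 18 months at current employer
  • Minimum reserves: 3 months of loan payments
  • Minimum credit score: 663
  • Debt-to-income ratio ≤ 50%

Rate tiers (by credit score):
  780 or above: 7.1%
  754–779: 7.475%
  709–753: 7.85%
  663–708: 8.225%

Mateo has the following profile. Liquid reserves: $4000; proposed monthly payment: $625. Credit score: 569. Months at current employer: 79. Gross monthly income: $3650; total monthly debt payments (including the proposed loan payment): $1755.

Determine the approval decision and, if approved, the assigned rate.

Credit score 569 < 663 (below minimum)
Employment 79 ≥ 18 months
DTI = 1,755/3,650 = 48.1% ≤ 50%
Liquid reserves cover 4,000/625 = 6.4 months — ≥ 3 required
Not all requirements met → denied.

Denied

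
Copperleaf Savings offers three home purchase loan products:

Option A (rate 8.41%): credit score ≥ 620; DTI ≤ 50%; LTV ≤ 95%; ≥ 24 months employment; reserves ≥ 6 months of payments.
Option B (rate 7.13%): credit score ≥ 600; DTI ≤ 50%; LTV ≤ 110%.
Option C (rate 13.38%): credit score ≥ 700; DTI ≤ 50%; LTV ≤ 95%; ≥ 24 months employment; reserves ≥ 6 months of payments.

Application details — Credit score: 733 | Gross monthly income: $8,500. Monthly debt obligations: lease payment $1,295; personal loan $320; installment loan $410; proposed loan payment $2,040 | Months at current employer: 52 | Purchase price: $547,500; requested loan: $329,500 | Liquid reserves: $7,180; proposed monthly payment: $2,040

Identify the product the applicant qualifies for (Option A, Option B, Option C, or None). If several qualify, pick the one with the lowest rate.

Option B

Total debts = (1,295 + 320 + 410 + 2,040) = 4,065; DTI = 4,065/8,500 = 47.8%.
LTV = 329,500/547,500 = 60.2%.
Reserves = 7,180/2,040 = 3.5 months.
Option A: score 733 ≥ 620; DTI 47.8% ≤ 50%; LTV 60.2% ≤ 95%; employment 52 ≥ 24 mo; reserves 3.5 < 6 mo → does not qualify.
Option B: score 733 ≥ 600; DTI 47.8% ≤ 50%; LTV 60.2% ≤ 110% → qualifies.
Option C: score 733 ≥ 700; DTI 47.8% ≤ 50%; LTV 60.2% ≤ 95%; employment 52 ≥ 24 mo; reserves 3.5 < 6 mo → does not qualify.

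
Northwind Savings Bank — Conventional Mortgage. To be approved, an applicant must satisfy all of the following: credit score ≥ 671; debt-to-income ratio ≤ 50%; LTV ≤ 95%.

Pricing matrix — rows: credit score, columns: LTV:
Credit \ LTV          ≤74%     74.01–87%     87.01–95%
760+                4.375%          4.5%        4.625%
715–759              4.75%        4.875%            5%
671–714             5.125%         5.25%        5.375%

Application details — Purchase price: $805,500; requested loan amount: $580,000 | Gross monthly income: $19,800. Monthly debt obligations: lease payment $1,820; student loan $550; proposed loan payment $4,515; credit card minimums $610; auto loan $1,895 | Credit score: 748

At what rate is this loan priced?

Credit score 748 ≥ 671; Total monthly debts = (1,820 + 550 + 4,515 + 610 + 1,895) = 9,390. Debt-to-income = 9,390/19,800 = 47.4% — meets 50% limit
LTV = 580,000/805,500 = 72% ≤ 95%
Credit 748 → row 715–759; LTV 72% → column ≤74%. Grid cell → 4.75%.

4.75%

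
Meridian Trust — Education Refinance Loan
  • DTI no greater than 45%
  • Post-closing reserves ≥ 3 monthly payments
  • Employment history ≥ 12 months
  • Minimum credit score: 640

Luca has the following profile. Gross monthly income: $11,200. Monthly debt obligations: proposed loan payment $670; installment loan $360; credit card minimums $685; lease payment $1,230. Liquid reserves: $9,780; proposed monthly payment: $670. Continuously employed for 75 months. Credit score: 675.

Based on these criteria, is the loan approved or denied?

Total monthly debts = (670 + 360 + 685 + 1,230) = 2,945. Debt-to-income = 2,945/11,200 = 26.3% — meets 45% limit
Reserves: 9,780 ÷ 670 = 14.6 months (meets 3-month minimum)
Employment 75 ≥ 12 months
Credit score 675 ≥ 640 (meets)
All criteria satisfied.

Approved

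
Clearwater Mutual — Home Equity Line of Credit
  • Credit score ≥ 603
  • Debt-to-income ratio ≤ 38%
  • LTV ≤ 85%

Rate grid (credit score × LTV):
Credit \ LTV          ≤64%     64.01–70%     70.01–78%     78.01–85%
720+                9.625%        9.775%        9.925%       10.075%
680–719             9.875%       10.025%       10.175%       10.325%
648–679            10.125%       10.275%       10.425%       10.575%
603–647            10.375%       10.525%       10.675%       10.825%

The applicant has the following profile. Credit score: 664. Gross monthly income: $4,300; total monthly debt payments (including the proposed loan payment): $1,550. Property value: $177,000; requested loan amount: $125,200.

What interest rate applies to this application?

10.425%

Credit score 664 ≥ 603; Debt-to-income = 1,550/4,300 = 36% — meets 38% limit
LTV: 125,200 ÷ 177,000 = 70.7%, within 85% cap
Score 664 is in the 648–679 band; LTV 70.7% is in the 70.01–78% band → 10.425%.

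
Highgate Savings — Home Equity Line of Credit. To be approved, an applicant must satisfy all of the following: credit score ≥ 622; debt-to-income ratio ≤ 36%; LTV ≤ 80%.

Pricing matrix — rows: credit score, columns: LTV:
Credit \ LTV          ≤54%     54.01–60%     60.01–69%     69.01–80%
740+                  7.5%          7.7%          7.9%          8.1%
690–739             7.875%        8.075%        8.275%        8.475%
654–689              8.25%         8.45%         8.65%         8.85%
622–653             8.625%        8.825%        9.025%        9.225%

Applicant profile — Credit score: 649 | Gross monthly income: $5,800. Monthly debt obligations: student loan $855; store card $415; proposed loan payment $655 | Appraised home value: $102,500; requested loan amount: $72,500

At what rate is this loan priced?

9.225%

Credit score 649 ≥ 622; Total monthly debts = (855 + 415 + 655) = 1,925. Debt-to-income = 1,925/5,800 = 33.2% — meets 36% limit
LTV = 72,500/102,500 = 70.7% ≤ 80%
Row: 649 falls in 622–653. Column: 70.7% falls in 69.01–80%. Rate = 9.225%.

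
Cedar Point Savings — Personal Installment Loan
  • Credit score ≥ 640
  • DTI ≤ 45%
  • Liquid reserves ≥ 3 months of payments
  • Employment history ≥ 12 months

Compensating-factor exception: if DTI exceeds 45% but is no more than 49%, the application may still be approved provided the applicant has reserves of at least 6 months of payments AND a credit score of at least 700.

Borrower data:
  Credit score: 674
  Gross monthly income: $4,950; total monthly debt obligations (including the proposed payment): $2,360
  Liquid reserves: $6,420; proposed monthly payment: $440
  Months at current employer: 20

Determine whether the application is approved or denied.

Credit score 674 ≥ 640 (meets base)
DTI: 2,360 ÷ 4,950 = 47.7%, over the 45% base limit.
Reserves: 6,420 ÷ 440 = 14.6 months (meets 3-month minimum)
Employment 20 ≥ 12 months
47.7% falls in the override range (45%–49%), so the compensating-factor test applies.
Reserves 14.6 ≥ 6 months; credit score 674 < 700.
Compensating-factor requirement not fully met.

Denied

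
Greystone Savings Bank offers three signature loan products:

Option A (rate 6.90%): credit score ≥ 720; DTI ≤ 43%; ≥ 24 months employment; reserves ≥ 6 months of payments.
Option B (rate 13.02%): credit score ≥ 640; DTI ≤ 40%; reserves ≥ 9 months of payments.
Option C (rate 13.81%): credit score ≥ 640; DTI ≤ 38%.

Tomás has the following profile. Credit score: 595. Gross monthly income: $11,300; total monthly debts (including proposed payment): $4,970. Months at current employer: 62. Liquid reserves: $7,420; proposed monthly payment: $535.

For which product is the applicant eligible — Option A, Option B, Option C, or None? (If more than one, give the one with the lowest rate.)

DTI = 4,970/11,300 = 44%.
Reserves = 7,420/535 = 13.9 months.
Option A: score 595 < 720; DTI 44% > 43%; employment 62 ≥ 24 mo; reserves 13.9 ≥ 6 mo → does not qualify.
Option B: score 595 < 640; DTI 44% > 40%; reserves 13.9 ≥ 9 mo → does not qualify.
Option C: score 595 < 640; DTI 44% > 38% → does not qualify.

None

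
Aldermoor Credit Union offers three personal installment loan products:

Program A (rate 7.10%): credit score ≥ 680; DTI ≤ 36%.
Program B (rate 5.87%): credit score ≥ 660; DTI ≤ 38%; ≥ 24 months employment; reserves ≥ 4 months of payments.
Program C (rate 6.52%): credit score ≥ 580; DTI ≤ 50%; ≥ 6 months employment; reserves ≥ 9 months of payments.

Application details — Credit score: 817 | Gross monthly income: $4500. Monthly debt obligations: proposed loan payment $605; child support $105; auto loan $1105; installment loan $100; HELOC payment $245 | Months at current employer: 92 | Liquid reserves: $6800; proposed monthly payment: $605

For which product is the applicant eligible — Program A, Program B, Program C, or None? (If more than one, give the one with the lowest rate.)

Total debts = (605 + 105 + 1,105 + 100 + 245) = 2,160; DTI = 2,160/4,500 = 48%.
Reserves = 6,800/605 = 11.2 months.
Program A: score 817 ≥ 680; DTI 48% > 36% → does not qualify.
Program B: score 817 ≥ 660; DTI 48% > 38%; employment 92 ≥ 24 mo; reserves 11.2 ≥ 4 mo → does not qualify.
Program C: score 817 ≥ 580; DTI 48% ≤ 50%; employment 92 ≥ 6 mo; reserves 11.2 ≥ 9 mo → qualifies.

Program C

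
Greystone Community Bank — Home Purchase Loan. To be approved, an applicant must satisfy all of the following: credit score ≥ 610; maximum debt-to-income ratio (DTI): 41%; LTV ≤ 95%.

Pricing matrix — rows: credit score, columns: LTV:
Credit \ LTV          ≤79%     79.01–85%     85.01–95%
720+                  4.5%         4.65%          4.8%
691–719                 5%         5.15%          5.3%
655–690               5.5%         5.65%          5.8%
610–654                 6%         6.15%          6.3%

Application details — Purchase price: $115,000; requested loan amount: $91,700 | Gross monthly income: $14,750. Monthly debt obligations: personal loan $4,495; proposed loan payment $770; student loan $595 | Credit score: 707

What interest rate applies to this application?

5.15%

Credit score 707 ≥ 610; Total monthly debts = (4,495 + 770 + 595) = 5,860. Debt-to-income = 5,860/14,750 = 39.7% — meets 41% limit
Loan-to-value = 91,700/115,000 = 79.7% — pass (95% max)
Row: 707 falls in 691–719. Column: 79.7% falls in 79.01–85%. Rate = 5.15%.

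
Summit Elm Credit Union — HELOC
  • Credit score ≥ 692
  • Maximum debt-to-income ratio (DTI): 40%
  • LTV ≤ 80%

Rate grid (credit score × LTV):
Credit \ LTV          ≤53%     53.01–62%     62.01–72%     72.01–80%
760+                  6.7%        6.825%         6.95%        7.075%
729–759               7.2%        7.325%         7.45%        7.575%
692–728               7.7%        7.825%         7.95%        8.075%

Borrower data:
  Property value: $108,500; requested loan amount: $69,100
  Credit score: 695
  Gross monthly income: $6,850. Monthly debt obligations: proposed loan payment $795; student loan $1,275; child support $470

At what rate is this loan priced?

Credit score 695 ≥ 692; Total monthly debts = (795 + 1,275 + 470) = 2,540. DTI = 2,540/6,850 = 37.1% ≤ 40%
Loan-to-value = 69,100/108,500 = 63.7% — pass (80% max)
Score 695 is in the 692–728 band; LTV 63.7% is in the 62.01–72% band → 7.95%.

7.95%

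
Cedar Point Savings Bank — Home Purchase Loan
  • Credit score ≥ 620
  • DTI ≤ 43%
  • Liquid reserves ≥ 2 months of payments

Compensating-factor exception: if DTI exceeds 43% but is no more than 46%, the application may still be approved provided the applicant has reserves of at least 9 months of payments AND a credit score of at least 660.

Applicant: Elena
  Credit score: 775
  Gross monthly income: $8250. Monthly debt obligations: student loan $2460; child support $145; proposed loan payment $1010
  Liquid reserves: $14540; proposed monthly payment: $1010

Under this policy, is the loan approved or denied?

Approved

Credit score 775 ≥ 620 (meets base)
Total debts = (2,460 + 145 + 1,010) = 3,615. DTI = 3,615/8,250 = 43.8% > 43% — standard DTI limit exceeded.
Reserves = 14,540/1,010 = 14.4 months ≥ 2
DTI 43.8% is within the 43%–46% exception band; checking compensating factors.
Override check — reserves: 14.4 mo (ok); score: 775 (ok).
Both compensating conditions met → exception applies.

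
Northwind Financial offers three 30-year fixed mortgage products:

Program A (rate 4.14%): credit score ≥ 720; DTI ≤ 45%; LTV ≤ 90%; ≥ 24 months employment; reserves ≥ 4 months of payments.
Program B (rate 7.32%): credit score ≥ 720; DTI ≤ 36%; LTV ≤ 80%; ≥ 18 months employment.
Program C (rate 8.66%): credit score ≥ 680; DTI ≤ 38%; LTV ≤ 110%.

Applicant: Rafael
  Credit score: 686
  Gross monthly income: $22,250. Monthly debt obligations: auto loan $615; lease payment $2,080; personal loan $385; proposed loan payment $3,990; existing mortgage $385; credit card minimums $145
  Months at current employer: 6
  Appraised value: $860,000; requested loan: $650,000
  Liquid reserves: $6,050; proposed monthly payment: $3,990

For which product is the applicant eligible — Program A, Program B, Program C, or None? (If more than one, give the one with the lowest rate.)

Program C

Total debts = (615 + 2,080 + 385 + 3,990 + 385 + 145) = 7,600; DTI = 7,600/22,250 = 34.2%.
LTV = 650,000/860,000 = 75.6%.
Reserves = 6,050/3,990 = 1.5 months.
Program A: score 686 < 720; DTI 34.2% ≤ 45%; LTV 75.6% ≤ 90%; employment 6 < 24 mo; reserves 1.5 < 4 mo → does not qualify.
Program B: score 686 < 720; DTI 34.2% ≤ 36%; LTV 75.6% ≤ 80%; employment 6 < 18 mo → does not qualify.
Program C: score 686 ≥ 680; DTI 34.2% ≤ 38%; LTV 75.6% ≤ 110% → qualifies.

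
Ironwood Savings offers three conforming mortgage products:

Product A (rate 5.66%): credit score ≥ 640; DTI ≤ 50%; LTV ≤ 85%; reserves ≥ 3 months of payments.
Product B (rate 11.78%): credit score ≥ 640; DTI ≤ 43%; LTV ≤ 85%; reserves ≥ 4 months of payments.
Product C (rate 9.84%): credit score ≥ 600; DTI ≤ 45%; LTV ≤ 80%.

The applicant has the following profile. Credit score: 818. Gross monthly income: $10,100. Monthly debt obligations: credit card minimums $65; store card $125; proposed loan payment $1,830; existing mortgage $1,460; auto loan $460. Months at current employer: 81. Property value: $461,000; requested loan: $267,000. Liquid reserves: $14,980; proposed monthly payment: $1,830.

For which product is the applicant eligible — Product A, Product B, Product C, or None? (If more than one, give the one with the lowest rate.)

Total debts = (65 + 125 + 1,830 + 1,460 + 460) = 3,940; DTI = 3,940/10,100 = 39%.
LTV = 267,000/461,000 = 57.9%.
Reserves = 14,980/1,830 = 8.2 months.
Product A: score 818 ≥ 640; DTI 39% ≤ 50%; LTV 57.9% ≤ 85%; reserves 8.2 ≥ 3 mo → qualifies.
Product B: score 818 ≥ 640; DTI 39% ≤ 43%; LTV 57.9% ≤ 85%; reserves 8.2 ≥ 4 mo → qualifies.
Product C: score 818 ≥ 600; DTI 39% ≤ 45%; LTV 57.9% ≤ 80% → qualifies.
Qualifying: Product A, Product B, Product C. Lowest rate is 5.66% → Product A.

Product A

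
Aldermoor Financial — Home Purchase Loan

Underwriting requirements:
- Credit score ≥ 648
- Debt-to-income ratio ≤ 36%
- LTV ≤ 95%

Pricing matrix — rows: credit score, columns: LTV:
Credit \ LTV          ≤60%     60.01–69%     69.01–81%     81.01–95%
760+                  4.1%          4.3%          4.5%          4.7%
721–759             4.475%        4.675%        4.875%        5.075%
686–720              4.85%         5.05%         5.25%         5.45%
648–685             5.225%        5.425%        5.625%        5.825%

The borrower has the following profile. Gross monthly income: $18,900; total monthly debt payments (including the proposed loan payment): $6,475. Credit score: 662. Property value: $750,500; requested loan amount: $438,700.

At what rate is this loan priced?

5.225%

Credit score 662 ≥ 648; DTI: 6,475 ÷ 18,900 = 34.3%, within the 36% cap
Loan-to-value = 438,700/750,500 = 58.5% — pass (95% max)
Row: 662 falls in 648–685. Column: 58.5% falls in ≤60%. Rate = 5.225%.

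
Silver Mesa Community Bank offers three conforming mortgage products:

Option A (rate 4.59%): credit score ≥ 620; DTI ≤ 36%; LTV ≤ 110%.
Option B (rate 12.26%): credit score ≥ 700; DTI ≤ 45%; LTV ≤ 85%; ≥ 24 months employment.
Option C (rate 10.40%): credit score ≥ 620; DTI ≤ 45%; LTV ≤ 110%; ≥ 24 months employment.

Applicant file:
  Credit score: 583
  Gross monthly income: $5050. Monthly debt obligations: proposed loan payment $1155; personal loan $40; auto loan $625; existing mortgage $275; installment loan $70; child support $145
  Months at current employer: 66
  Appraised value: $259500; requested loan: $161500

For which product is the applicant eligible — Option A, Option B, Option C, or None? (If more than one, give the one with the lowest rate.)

Total debts = (1,155 + 40 + 625 + 275 + 70 + 145) = 2,310; DTI = 2,310/5,050 = 45.7%.
LTV = 161,500/259,500 = 62.2%.
Option A: score 583 < 620; DTI 45.7% > 36%; LTV 62.2% ≤ 110% → does not qualify.
Option B: score 583 < 700; DTI 45.7% > 45%; LTV 62.2% ≤ 85%; employment 66 ≥ 24 mo → does not qualify.
Option C: score 583 < 620; DTI 45.7% > 45%; LTV 62.2% ≤ 110%; employment 66 ≥ 24 mo → does not qualify.

None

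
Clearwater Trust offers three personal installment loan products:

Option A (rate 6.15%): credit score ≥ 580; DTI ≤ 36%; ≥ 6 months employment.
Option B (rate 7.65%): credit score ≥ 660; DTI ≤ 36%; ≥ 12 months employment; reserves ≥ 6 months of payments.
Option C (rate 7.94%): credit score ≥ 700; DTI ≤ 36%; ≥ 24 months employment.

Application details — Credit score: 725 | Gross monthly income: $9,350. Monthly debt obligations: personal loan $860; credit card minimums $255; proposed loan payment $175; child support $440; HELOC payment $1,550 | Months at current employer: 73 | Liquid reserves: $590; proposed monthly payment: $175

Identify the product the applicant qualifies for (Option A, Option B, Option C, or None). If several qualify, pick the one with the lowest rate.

Total debts = (860 + 255 + 175 + 440 + 1,550) = 3,280; DTI = 3,280/9,350 = 35.1%.
Reserves = 590/175 = 3.4 months.
Option A: score 725 ≥ 580; DTI 35.1% ≤ 36%; employment 73 ≥ 6 mo → qualifies.
Option B: score 725 ≥ 660; DTI 35.1% ≤ 36%; employment 73 ≥ 12 mo; reserves 3.4 < 6 mo → does not qualify.
Option C: score 725 ≥ 700; DTI 35.1% ≤ 36%; employment 73 ≥ 24 mo → qualifies.
Qualifying: Option A, Option C. Lowest rate is 6.15% → Option A.

Option A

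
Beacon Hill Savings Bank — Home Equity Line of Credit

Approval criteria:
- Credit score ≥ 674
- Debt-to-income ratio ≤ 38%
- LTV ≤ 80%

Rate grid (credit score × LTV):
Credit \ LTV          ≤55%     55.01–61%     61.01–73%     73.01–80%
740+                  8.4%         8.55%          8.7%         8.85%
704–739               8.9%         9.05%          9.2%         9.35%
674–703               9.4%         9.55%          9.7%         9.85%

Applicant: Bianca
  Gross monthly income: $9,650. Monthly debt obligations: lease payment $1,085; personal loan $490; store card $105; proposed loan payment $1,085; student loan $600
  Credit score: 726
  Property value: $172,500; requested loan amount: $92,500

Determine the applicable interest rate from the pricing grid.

Credit score 726 ≥ 674; Total monthly debts = (1,085 + 490 + 105 + 1,085 + 600) = 3,365. DTI: 3,365 ÷ 9,650 = 34.9%, within the 38% cap
LTV: 92,500 ÷ 172,500 = 53.6%, within 80% cap
Row: 726 falls in 704–739. Column: 53.6% falls in ≤55%. Rate = 8.9%.

8.9%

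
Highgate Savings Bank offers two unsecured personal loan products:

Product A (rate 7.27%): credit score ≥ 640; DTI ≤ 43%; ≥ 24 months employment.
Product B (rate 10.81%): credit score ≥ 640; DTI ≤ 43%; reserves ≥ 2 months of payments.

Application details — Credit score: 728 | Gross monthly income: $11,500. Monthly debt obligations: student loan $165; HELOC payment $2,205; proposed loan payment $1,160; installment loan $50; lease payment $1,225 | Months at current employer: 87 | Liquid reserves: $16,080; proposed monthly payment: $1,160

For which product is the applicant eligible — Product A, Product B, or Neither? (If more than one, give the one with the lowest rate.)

Total debts = (165 + 2,205 + 1,160 + 50 + 1,225) = 4,805; DTI = 4,805/11,500 = 41.8%.
Reserves = 16,080/1,160 = 13.9 months.
Product A: score 728 ≥ 640; DTI 41.8% ≤ 43%; employment 87 ≥ 24 mo → qualifies.
Product B: score 728 ≥ 640; DTI 41.8% ≤ 43%; reserves 13.9 ≥ 2 mo → qualifies.
Qualifying: Product A, Product B. Lowest rate is 7.27% → Product A.

Product A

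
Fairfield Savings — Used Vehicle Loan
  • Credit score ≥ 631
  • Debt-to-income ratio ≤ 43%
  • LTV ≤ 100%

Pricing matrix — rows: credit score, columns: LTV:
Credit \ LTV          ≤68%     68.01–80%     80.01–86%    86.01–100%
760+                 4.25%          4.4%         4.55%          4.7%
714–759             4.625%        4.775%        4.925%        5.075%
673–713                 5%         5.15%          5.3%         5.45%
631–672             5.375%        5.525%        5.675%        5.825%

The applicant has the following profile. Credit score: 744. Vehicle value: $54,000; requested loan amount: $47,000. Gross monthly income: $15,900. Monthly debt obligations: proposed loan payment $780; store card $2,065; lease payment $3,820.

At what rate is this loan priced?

5.075%

Credit score 744 ≥ 631; Total monthly debts = (780 + 2,065 + 3,820) = 6,665. DTI = 6,665/15,900 = 41.9% ≤ 43%
LTV = 47,000/54,000 = 87% ≤ 100%
Score 744 is in the 714–759 band; LTV 87% is in the 86.01–100% band → 5.075%.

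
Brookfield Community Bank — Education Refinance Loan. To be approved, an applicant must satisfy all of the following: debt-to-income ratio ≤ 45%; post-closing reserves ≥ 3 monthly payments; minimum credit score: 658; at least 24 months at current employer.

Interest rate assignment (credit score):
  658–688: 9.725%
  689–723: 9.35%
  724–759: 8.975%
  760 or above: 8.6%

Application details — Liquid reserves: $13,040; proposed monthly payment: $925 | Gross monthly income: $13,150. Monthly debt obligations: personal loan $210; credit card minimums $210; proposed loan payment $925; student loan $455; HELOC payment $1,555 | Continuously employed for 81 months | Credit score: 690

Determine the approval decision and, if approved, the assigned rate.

Approved at 9.35%

Credit score 690 ≥ 658 (meets minimum)
Total monthly debts = (210 + 210 + 925 + 455 + 1,555) = 3,355. DTI = 3,355/13,150 = 25.5% ≤ 45%
Liquid reserves cover 13,040/925 = 14.1 months — ≥ 3 required
Employment 81 ≥ 24 months
All requirements met. Score 690 falls in the 689–723 tier → 9.35%.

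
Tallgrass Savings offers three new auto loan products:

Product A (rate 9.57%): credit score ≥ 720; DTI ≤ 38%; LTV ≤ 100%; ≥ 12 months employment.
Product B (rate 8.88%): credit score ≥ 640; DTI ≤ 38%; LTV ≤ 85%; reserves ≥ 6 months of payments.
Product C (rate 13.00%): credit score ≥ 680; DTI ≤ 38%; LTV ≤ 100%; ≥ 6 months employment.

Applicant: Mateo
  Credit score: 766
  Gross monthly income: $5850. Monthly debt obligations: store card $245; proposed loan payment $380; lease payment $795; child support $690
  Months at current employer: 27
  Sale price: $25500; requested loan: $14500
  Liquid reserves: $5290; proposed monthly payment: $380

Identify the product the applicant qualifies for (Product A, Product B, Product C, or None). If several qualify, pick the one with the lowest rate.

Product B

Total debts = (245 + 380 + 795 + 690) = 2,110; DTI = 2,110/5,850 = 36.1%.
LTV = 14,500/25,500 = 56.9%.
Reserves = 5,290/380 = 13.9 months.
Product A: score 766 ≥ 720; DTI 36.1% ≤ 38%; LTV 56.9% ≤ 100%; employment 27 ≥ 12 mo → qualifies.
Product B: score 766 ≥ 640; DTI 36.1% ≤ 38%; LTV 56.9% ≤ 85%; reserves 13.9 ≥ 6 mo → qualifies.
Product C: score 766 ≥ 680; DTI 36.1% ≤ 38%; LTV 56.9% ≤ 100%; employment 27 ≥ 6 mo → qualifies.
Qualifying: Product A, Product B, Product C. Lowest rate is 8.88% → Product B.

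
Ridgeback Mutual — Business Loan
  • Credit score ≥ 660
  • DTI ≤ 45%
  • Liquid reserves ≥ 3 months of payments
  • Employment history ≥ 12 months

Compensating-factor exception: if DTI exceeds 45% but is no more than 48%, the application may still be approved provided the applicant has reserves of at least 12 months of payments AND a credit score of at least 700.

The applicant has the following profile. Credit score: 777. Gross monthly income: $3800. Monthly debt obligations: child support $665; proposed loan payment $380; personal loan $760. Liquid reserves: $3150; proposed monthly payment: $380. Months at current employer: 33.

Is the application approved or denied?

Denied

Credit score 777 ≥ 660 (meets base)
Total debts = (665 + 380 + 760) = 1,805. DTI: 1,805 ÷ 3,800 = 47.5%, over the 45% base limit.
Reserves = 3,150/380 = 8.3 months ≥ 3
Employment 33 ≥ 12 months
47.5% falls in the override range (45%–48%), so the compensating-factor test applies.
Reserves 8.3 < 12 months; credit score 777 ≥ 700.
Override conditions not both satisfied; exception does not apply.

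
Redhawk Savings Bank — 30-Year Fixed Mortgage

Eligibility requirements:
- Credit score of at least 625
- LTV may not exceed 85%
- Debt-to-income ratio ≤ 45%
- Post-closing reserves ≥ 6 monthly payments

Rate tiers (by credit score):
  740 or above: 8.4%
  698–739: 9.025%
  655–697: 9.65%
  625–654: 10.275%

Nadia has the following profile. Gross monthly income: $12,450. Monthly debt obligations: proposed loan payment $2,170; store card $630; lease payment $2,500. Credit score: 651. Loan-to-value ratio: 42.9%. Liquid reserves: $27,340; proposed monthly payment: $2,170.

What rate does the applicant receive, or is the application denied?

Approved at 10.275%

Credit score 651 ≥ 625 (meets minimum)
Liquid reserves cover 27,340/2,170 = 12.6 months — ≥ 6 required
Total monthly debts = (2,170 + 630 + 2,500) = 5,300. DTI = 5,300/12,450 = 42.6% ≤ 45%
LTV 42.9% ≤ 85%
All requirements met. Score 651 falls in the 625–654 tier → 10.275%.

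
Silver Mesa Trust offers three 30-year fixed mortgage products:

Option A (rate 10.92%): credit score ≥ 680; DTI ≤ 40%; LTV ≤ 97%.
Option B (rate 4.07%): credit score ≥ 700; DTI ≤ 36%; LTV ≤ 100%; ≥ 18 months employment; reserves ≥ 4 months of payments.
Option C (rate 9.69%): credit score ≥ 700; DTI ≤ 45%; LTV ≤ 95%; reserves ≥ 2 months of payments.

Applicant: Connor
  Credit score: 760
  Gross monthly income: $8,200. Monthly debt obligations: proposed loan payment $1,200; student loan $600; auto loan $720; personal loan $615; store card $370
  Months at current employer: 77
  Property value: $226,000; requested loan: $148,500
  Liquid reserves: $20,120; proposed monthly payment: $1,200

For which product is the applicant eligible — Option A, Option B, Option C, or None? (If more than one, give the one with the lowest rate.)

Total debts = (1,200 + 600 + 720 + 615 + 370) = 3,505; DTI = 3,505/8,200 = 42.7%.
LTV = 148,500/226,000 = 65.7%.
Reserves = 20,120/1,200 = 16.8 months.
Option A: score 760 ≥ 680; DTI 42.7% > 40%; LTV 65.7% ≤ 97% → does not qualify.
Option B: score 760 ≥ 700; DTI 42.7% > 36%; LTV 65.7% ≤ 100%; employment 77 ≥ 18 mo; reserves 16.8 ≥ 4 mo → does not qualify.
Option C: score 760 ≥ 700; DTI 42.7% ≤ 45%; LTV 65.7% ≤ 95%; reserves 16.8 ≥ 2 mo → qualifies.

Option C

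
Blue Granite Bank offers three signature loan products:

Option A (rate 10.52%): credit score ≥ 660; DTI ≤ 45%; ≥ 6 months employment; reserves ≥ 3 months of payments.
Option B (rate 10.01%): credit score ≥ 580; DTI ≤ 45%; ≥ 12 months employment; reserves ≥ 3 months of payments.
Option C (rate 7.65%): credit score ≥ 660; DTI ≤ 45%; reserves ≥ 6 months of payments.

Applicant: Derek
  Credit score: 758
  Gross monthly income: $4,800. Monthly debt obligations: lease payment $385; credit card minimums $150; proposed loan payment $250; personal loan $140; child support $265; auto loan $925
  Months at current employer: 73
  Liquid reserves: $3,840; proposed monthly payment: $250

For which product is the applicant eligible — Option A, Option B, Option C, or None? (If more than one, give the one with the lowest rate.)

Total debts = (385 + 150 + 250 + 140 + 265 + 925) = 2,115; DTI = 2,115/4,800 = 44.1%.
Reserves = 3,840/250 = 15.4 months.
Option A: score 758 ≥ 660; DTI 44.1% ≤ 45%; employment 73 ≥ 6 mo; reserves 15.4 ≥ 3 mo → qualifies.
Option B: score 758 ≥ 580; DTI 44.1% ≤ 45%; employment 73 ≥ 12 mo; reserves 15.4 ≥ 3 mo → qualifies.
Option C: score 758 ≥ 660; DTI 44.1% ≤ 45%; reserves 15.4 ≥ 6 mo → qualifies.
Qualifying: Option A, Option B, Option C. Lowest rate is 7.65% → Option C.

Option C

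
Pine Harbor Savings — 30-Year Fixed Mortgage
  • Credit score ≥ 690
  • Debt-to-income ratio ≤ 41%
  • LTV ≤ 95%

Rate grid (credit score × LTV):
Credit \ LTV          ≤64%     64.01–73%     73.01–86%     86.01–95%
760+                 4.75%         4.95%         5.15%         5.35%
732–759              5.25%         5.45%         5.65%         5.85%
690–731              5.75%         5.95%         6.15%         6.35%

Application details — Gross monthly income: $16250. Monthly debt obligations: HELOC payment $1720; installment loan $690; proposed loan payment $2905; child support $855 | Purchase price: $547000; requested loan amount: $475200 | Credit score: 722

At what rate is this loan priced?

6.35%

Credit score 722 ≥ 690; Total monthly debts = (1,720 + 690 + 2,905 + 855) = 6,170. Debt-to-income = 6,170/16,250 = 38% — meets 41% limit
LTV: 475,200 ÷ 547,000 = 86.9%, within 95% cap
Row: 722 falls in 690–731. Column: 86.9% falls in 86.01–95%. Rate = 6.35%.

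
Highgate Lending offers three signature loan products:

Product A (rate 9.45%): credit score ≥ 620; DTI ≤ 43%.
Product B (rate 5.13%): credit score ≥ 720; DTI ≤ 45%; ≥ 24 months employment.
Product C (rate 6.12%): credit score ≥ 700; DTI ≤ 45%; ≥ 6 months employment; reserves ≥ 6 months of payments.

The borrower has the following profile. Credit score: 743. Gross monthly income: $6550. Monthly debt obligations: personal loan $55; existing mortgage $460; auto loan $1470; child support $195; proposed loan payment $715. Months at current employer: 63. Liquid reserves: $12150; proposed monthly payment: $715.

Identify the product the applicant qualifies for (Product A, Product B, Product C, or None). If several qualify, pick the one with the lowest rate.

Total debts = (55 + 460 + 1,470 + 195 + 715) = 2,895; DTI = 2,895/6,550 = 44.2%.
Reserves = 12,150/715 = 17.0 months.
Product A: score 743 ≥ 620; DTI 44.2% > 43% → does not qualify.
Product B: score 743 ≥ 720; DTI 44.2% ≤ 45%; employment 63 ≥ 24 mo → qualifies.
Product C: score 743 ≥ 700; DTI 44.2% ≤ 45%; employment 63 ≥ 6 mo; reserves 17.0 ≥ 6 mo → qualifies.
Qualifying: Product B, Product C. Lowest rate is 5.13% → Product B.

Product B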